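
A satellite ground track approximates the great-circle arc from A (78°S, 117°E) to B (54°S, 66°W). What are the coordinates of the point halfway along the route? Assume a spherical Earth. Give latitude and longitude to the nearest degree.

The haversine formula gives a central angle δ ≈ 0.838 rad (48.0°) between the endpoints.
Interpolate at f = 1/2 with slerp weights a = sin((1−f)δ)/sin δ ≈ 0.547, b = sin(fδ)/sin δ ≈ 0.547.
p = a·p₁ + b·p₂ ≈ (0.079, -0.192, -0.978); φ = arcsin(p_z) ≈ -77.99°, λ = atan2(p_y, p_x) ≈ -67.64°.

≈ (78°S, 68°W)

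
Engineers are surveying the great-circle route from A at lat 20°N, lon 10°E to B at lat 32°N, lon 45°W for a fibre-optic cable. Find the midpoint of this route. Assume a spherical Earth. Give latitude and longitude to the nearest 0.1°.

≈ lat 28.8°N, lon 16.0°W

Convert each endpoint to a unit vector on the sphere (x = cos φ cos λ, y = cos φ sin λ, z = sin φ).
The central angle between the endpoints is δ = arccos(p₁·p₂) ≈ 0.878 rad (50.3°).
Interpolate at f = 1/2 with slerp weights a = sin((1−f)δ)/sin δ ≈ 0.552, b = sin(fδ)/sin δ ≈ 0.552.
p = a·p₁ + b·p₂ ≈ (0.843, -0.241, 0.482); φ = arcsin(p_z) ≈ 28.80°, λ = atan2(p_y, p_x) ≈ -15.97°.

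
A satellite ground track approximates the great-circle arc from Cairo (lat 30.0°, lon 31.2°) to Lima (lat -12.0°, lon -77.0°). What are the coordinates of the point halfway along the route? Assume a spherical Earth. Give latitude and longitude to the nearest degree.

≈ lat 15°, lon -28°

The haversine formula gives a central angle δ ≈ 1.948 rad (111.6°) between the endpoints.
Interpolate at f = 1/2 with slerp weights a = sin((1−f)δ)/sin δ ≈ 0.890, b = sin(fδ)/sin δ ≈ 0.890.
p = a·p₁ + b·p₂ ≈ (0.855, -0.449, 0.260); φ = arcsin(p_z) ≈ 15.06°, λ = atan2(p_y, p_x) ≈ -27.70°.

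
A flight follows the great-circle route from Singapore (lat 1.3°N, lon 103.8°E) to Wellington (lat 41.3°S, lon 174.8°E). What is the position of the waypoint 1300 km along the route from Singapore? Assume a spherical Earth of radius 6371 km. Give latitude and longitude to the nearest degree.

The haversine formula gives a central angle δ ≈ 1.339 rad (76.7°) between the endpoints. The total great-circle distance is δ·R ≈ 1.339 × 6371 ≈ 8532 km, so the target fraction is f = 1300/8532 ≈ 0.152.
Interpolate at f ≈ 0.152 with slerp weights a = sin((1−f)δ)/sin δ ≈ 0.931, b = sin(fδ)/sin δ ≈ 0.208.
p = a·p₁ + b·p₂ ≈ (-0.378, 0.919, -0.116); φ = arcsin(p_z) ≈ -6.68°, λ = atan2(p_y, p_x) ≈ 112.36°.

≈ lat 7°S, lon 112°E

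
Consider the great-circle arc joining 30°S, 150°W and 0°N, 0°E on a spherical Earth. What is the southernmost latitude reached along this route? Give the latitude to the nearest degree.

The great circle lies in the plane with unit normal n̂ = (p₁ × p₂)/|p₁ × p₂|.
Here n̂_z ≈ +0.655; the vertex latitude is φ_max = arccos|n̂_z| ≈ 49.1°.

≈ 49°S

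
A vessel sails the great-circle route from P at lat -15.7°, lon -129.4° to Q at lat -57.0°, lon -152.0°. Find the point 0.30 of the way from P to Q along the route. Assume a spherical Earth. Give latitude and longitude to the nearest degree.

From cos δ = sin φ₁ sin φ₂ + cos φ₁ cos φ₂ cos Δλ, the central angle is δ ≈ 0.780 rad (44.7°).
Interpolate at f = 0.30 with slerp weights a = sin((1−f)δ)/sin δ ≈ 0.738, b = sin(fδ)/sin δ ≈ 0.330.
p = a·p₁ + b·p₂ ≈ (-0.610, -0.634, -0.476); φ = arcsin(p_z) ≈ -28.44°, λ = atan2(p_y, p_x) ≈ -133.90°.

≈ lat -28°, lon -134°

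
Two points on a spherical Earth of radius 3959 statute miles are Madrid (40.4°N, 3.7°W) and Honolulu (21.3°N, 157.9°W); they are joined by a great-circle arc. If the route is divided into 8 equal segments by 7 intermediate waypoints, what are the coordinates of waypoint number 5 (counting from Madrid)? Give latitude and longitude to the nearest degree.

Write both endpoints as unit vectors p₁, p₂ with components (cos φ cos λ, cos φ sin λ, sin φ).
The central angle between the endpoints is δ = arccos(p₁·p₂) ≈ 1.986 rad (113.8°).
Interpolate at f = 5/8 with slerp weights a = sin((1−f)δ)/sin δ ≈ 0.741, b = sin(fδ)/sin δ ≈ 1.034.
p = a·p₁ + b·p₂ ≈ (-0.330, -0.399, 0.856); φ = arcsin(p_z) ≈ 58.84°, λ = atan2(p_y, p_x) ≈ -129.58°.

≈ 59°N, 130°W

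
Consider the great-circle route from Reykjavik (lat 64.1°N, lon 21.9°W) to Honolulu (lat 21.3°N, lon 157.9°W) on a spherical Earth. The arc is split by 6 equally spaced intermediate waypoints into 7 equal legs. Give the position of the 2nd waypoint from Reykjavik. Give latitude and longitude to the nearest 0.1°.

Convert each endpoint to a unit vector on the sphere (x = cos φ cos λ, y = cos φ sin λ, z = sin φ).
The central angle between the endpoints is δ = arccos(p₁·p₂) ≈ 1.537 rad (88.1°).
Interpolate at f = 2/7 with slerp weights a = sin((1−f)δ)/sin δ ≈ 0.891, b = sin(fδ)/sin δ ≈ 0.425.
p = a·p₁ + b·p₂ ≈ (-0.006, -0.294, 0.956); φ = arcsin(p_z) ≈ 72.89°, λ = atan2(p_y, p_x) ≈ -91.21°.

≈ lat 72.9°N, lon 91.2°W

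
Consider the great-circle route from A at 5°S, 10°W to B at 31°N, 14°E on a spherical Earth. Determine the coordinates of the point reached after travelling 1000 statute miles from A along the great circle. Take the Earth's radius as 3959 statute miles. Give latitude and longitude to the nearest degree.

≈ 7°N, 3°W

From cos δ = sin φ₁ sin φ₂ + cos φ₁ cos φ₂ cos Δλ, the central angle is δ ≈ 0.745 rad (42.7°). The total great-circle distance is δ·R ≈ 0.745 × 3959 ≈ 2949 mi, so the target fraction is f = 1000/2949 ≈ 0.339.
Interpolate at f ≈ 0.339 with slerp weights a = sin((1−f)δ)/sin δ ≈ 0.697, b = sin(fδ)/sin δ ≈ 0.369.
p = a·p₁ + b·p₂ ≈ (0.991, -0.044, 0.129); φ = arcsin(p_z) ≈ 7.42°, λ = atan2(p_y, p_x) ≈ -2.55°.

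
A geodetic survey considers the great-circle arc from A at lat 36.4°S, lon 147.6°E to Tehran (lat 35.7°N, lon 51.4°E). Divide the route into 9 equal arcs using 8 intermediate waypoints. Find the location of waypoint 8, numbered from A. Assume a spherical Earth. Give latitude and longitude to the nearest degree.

≈ lat 29°N, lon 64°E

Convert each endpoint to a unit vector on the sphere (x = cos φ cos λ, y = cos φ sin λ, z = sin φ).
The central angle between the endpoints is δ = arccos(p₁·p₂) ≈ 2.001 rad (114.6°).
Interpolate at f = 8/9 with slerp weights a = sin((1−f)δ)/sin δ ≈ 0.243, b = sin(fδ)/sin δ ≈ 1.077.
p = a·p₁ + b·p₂ ≈ (0.381, 0.788, 0.484); φ = arcsin(p_z) ≈ 28.96°, λ = atan2(p_y, p_x) ≈ 64.22°.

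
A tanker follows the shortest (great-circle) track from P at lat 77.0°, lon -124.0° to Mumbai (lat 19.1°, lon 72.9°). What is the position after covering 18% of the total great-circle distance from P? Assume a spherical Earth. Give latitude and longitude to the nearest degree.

≈ lat 86°, lon 127°

Write both endpoints as unit vectors p₁, p₂ with components (cos φ cos λ, cos φ sin λ, sin φ).
The central angle between the endpoints is δ = arccos(p₁·p₂) ≈ 1.455 rad (83.4°).
Interpolate at f = 0.18 with slerp weights a = sin((1−f)δ)/sin δ ≈ 0.936, b = sin(fδ)/sin δ ≈ 0.261.
p = a·p₁ + b·p₂ ≈ (-0.045, 0.061, 0.997); φ = arcsin(p_z) ≈ 85.65°, λ = atan2(p_y, p_x) ≈ 126.63°.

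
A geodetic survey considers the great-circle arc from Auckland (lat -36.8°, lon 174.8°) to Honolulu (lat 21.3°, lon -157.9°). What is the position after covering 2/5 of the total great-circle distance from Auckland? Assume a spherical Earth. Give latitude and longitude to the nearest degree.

≈ lat -14°, lon -173°

Write both endpoints as unit vectors p₁, p₂ with components (cos φ cos λ, cos φ sin λ, sin φ).
The central angle between the endpoints is δ = arccos(p₁·p₂) ≈ 1.109 rad (63.6°).
Interpolate at f = 2/5 with slerp weights a = sin((1−f)δ)/sin δ ≈ 0.690, b = sin(fδ)/sin δ ≈ 0.479.
p = a·p₁ + b·p₂ ≈ (-0.964, -0.118, -0.239); φ = arcsin(p_z) ≈ -13.82°, λ = atan2(p_y, p_x) ≈ -173.02°.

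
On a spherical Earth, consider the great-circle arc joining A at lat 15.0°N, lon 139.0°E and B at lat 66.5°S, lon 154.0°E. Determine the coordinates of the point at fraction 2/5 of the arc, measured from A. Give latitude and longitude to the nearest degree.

≈ lat 18°S, lon 142°E

The haversine formula gives a central angle δ ≈ 1.436 rad (82.3°) between the endpoints.
Interpolate at f = 2/5 with slerp weights a = sin((1−f)δ)/sin δ ≈ 0.766, b = sin(fδ)/sin δ ≈ 0.548.
p = a·p₁ + b·p₂ ≈ (-0.755, 0.581, -0.305); φ = arcsin(p_z) ≈ -17.73°, λ = atan2(p_y, p_x) ≈ 142.41°.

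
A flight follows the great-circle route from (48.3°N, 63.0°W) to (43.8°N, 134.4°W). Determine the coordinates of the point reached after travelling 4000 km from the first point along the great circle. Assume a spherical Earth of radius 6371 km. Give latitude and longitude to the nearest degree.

From cos δ = sin φ₁ sin φ₂ + cos φ₁ cos φ₂ cos Δλ, the central angle is δ ≈ 0.837 rad (47.9°). The total great-circle distance is δ·R ≈ 0.837 × 6371 ≈ 5331 km, so the target fraction is f = 4000/5331 ≈ 0.750.
Interpolate at f ≈ 0.750 with slerp weights a = sin((1−f)δ)/sin δ ≈ 0.279, b = sin(fδ)/sin δ ≈ 0.791.
p = a·p₁ + b·p₂ ≈ (-0.315, -0.574, 0.756); φ = arcsin(p_z) ≈ 49.12°, λ = atan2(p_y, p_x) ≈ -118.79°.

≈ (49°N, 119°W)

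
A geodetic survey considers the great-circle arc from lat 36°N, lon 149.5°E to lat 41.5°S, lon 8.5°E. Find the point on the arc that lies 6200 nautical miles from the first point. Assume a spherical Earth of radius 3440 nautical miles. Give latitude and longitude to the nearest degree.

From cos δ = sin φ₁ sin φ₂ + cos φ₁ cos φ₂ cos Δλ, the central angle is δ ≈ 2.607 rad (149.4°). The total great-circle distance is δ·R ≈ 2.607 × 3440 ≈ 8967 nmi, so the target fraction is f = 6200/8967 ≈ 0.691.
Interpolate at f ≈ 0.691 with slerp weights a = sin((1−f)δ)/sin δ ≈ 1.414, b = sin(fδ)/sin δ ≈ 1.910.
p = a·p₁ + b·p₂ ≈ (0.429, 0.792, -0.435); φ = arcsin(p_z) ≈ -25.75°, λ = atan2(p_y, p_x) ≈ 61.54°.

≈ lat 26°S, lon 62°E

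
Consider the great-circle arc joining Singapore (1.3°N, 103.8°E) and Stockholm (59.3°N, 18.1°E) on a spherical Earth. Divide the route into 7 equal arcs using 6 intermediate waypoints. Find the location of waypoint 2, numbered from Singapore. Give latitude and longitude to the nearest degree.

≈ 22°N, 90°E

Write both endpoints as unit vectors p₁, p₂ with components (cos φ cos λ, cos φ sin λ, sin φ).
The central angle between the endpoints is δ = arccos(p₁·p₂) ≈ 1.513 rad (86.7°).
Interpolate at f = 2/7 with slerp weights a = sin((1−f)δ)/sin δ ≈ 0.884, b = sin(fδ)/sin δ ≈ 0.420.
p = a·p₁ + b·p₂ ≈ (-0.007, 0.925, 0.381); φ = arcsin(p_z) ≈ 22.39°, λ = atan2(p_y, p_x) ≈ 90.44°.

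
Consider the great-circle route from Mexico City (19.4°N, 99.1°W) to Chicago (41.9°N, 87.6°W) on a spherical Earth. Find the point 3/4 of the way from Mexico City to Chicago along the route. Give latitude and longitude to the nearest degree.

Convert each endpoint to a unit vector on the sphere (x = cos φ cos λ, y = cos φ sin λ, z = sin φ).
The central angle between the endpoints is δ = arccos(p₁·p₂) ≈ 0.428 rad (24.5°).
Interpolate at f = 3/4 with slerp weights a = sin((1−f)δ)/sin δ ≈ 0.257, b = sin(fδ)/sin δ ≈ 0.760.
p = a·p₁ + b·p₂ ≈ (-0.015, -0.805, 0.593); φ = arcsin(p_z) ≈ 36.38°, λ = atan2(p_y, p_x) ≈ -91.05°.

≈ 36°N, 91°W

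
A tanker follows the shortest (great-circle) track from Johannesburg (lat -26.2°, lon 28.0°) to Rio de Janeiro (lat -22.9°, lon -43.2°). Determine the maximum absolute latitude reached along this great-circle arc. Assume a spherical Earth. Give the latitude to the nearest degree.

The great circle lies in the plane with unit normal n̂ = (p₁ × p₂)/|p₁ × p₂|.
Here n̂_z ≈ -0.870; the vertex latitude is φ_max = arccos|n̂_z| ≈ 29.5°.
Check via Clairaut: cos φ_max = |cos φ₁| · sin C = cos(26.2°)·sin(104.0°) ≈ 0.870, again giving ≈ 29.5°.

≈ -29°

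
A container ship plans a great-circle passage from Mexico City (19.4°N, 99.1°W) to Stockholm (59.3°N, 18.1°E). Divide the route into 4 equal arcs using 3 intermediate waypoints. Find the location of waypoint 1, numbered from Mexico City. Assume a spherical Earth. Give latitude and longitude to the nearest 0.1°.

Write both endpoints as unit vectors p₁, p₂ with components (cos φ cos λ, cos φ sin λ, sin φ).
The central angle between the endpoints is δ = arccos(p₁·p₂) ≈ 1.505 rad (86.2°).
Interpolate at f = 1/4 with slerp weights a = sin((1−f)δ)/sin δ ≈ 0.906, b = sin(fδ)/sin δ ≈ 0.368.
p = a·p₁ + b·p₂ ≈ (0.044, -0.785, 0.618); φ = arcsin(p_z) ≈ 38.14°, λ = atan2(p_y, p_x) ≈ -86.82°.

≈ (38.1°N, 86.8°W)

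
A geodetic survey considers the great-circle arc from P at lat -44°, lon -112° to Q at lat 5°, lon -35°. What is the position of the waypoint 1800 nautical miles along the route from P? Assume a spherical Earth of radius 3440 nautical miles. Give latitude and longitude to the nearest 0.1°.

≈ lat -31.5°, lon -77.1°

Write both endpoints as unit vectors p₁, p₂ with components (cos φ cos λ, cos φ sin λ, sin φ).
The central angle between the endpoints is δ = arccos(p₁·p₂) ≈ 1.470 rad (84.2°). The total great-circle distance is δ·R ≈ 1.470 × 3440 ≈ 5057 nmi, so the target fraction is f = 1800/5057 ≈ 0.356.
Interpolate at f ≈ 0.356 with slerp weights a = sin((1−f)δ)/sin δ ≈ 0.816, b = sin(fδ)/sin δ ≈ 0.502.
p = a·p₁ + b·p₂ ≈ (0.190, -0.831, -0.523); φ = arcsin(p_z) ≈ -31.52°, λ = atan2(p_y, p_x) ≈ -77.12°.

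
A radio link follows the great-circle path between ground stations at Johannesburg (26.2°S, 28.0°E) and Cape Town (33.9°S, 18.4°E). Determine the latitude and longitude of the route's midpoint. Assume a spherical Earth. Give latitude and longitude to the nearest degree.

Write both endpoints as unit vectors p₁, p₂ with components (cos φ cos λ, cos φ sin λ, sin φ).
The central angle between the endpoints is δ = arccos(p₁·p₂) ≈ 0.198 rad (11.3°).
Interpolate at f = 1/2 with slerp weights a = sin((1−f)δ)/sin δ ≈ 0.502, b = sin(fδ)/sin δ ≈ 0.502.
p = a·p₁ + b·p₂ ≈ (0.794, 0.343, -0.502); φ = arcsin(p_z) ≈ -30.14°, λ = atan2(p_y, p_x) ≈ 23.39°.

≈ 30°S, 23°E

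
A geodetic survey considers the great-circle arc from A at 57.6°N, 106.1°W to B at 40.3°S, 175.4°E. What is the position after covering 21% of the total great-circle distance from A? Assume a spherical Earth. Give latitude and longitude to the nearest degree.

≈ 40°N, 134°W

Write both endpoints as unit vectors p₁, p₂ with components (cos φ cos λ, cos φ sin λ, sin φ).
The central angle between the endpoints is δ = arccos(p₁·p₂) ≈ 2.054 rad (117.7°).
Interpolate at f = 0.21 with slerp weights a = sin((1−f)δ)/sin δ ≈ 1.128, b = sin(fδ)/sin δ ≈ 0.472.
p = a·p₁ + b·p₂ ≈ (-0.527, -0.552, 0.647); φ = arcsin(p_z) ≈ 40.30°, λ = atan2(p_y, p_x) ≈ -133.66°.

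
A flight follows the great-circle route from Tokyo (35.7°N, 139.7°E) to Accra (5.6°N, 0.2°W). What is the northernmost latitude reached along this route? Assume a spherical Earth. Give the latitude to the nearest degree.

≈ 51°N

The great circle lies in the plane with unit normal n̂ = (p₁ × p₂)/|p₁ × p₂|.
Here n̂_z ≈ -0.629; the vertex latitude is φ_max = arccos|n̂_z| ≈ 51.0°.
Check via Clairaut: cos φ_max = |cos φ₁| · sin C = cos(35.7°)·sin(50.8°) ≈ 0.629, again giving ≈ 51.0°.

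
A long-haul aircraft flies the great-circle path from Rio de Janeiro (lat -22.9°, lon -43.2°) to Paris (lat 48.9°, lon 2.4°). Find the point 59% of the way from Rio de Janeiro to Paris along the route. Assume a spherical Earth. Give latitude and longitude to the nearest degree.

Convert each endpoint to a unit vector on the sphere (x = cos φ cos λ, y = cos φ sin λ, z = sin φ).
The central angle between the endpoints is δ = arccos(p₁·p₂) ≈ 1.440 rad (82.5°).
Interpolate at f = 0.59 with slerp weights a = sin((1−f)δ)/sin δ ≈ 0.561, b = sin(fδ)/sin δ ≈ 0.757.
p = a·p₁ + b·p₂ ≈ (0.875, -0.333, 0.352); φ = arcsin(p_z) ≈ 20.63°, λ = atan2(p_y, p_x) ≈ -20.86°.

≈ lat 21°, lon -21°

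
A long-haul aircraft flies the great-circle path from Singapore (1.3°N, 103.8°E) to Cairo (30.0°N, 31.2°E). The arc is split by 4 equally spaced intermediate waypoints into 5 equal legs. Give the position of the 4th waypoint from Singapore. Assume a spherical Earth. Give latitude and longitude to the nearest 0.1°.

From cos δ = sin φ₁ sin φ₂ + cos φ₁ cos φ₂ cos Δλ, the central angle is δ ≈ 1.297 rad (74.3°).
Interpolate at f = 4/5 with slerp weights a = sin((1−f)δ)/sin δ ≈ 0.266, b = sin(fδ)/sin δ ≈ 0.895.
p = a·p₁ + b·p₂ ≈ (0.599, 0.660, 0.453); φ = arcsin(p_z) ≈ 26.96°, λ = atan2(p_y, p_x) ≈ 47.77°.

≈ 27.0°N, 47.8°E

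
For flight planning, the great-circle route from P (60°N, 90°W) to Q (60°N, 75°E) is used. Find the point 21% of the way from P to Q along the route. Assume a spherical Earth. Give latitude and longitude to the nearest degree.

≈ (72°N, 84°W)

Convert each endpoint to a unit vector on the sphere (x = cos φ cos λ, y = cos φ sin λ, z = sin φ).
The central angle between the endpoints is δ = arccos(p₁·p₂) ≈ 1.037 rad (59.4°).
Interpolate at f = 0.21 with slerp weights a = sin((1−f)δ)/sin δ ≈ 0.849, b = sin(fδ)/sin δ ≈ 0.251.
p = a·p₁ + b·p₂ ≈ (0.032, -0.303, 0.952); φ = arcsin(p_z) ≈ 72.25°, λ = atan2(p_y, p_x) ≈ -83.88°.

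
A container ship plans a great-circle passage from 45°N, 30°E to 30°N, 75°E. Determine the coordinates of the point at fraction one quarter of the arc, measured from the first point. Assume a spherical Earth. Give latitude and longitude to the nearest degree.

The haversine formula gives a central angle δ ≈ 0.666 rad (38.1°) between the endpoints.
Interpolate at f = 1/4 with slerp weights a = sin((1−f)δ)/sin δ ≈ 0.775, b = sin(fδ)/sin δ ≈ 0.268.
p = a·p₁ + b·p₂ ≈ (0.535, 0.498, 0.682); φ = arcsin(p_z) ≈ 43.02°, λ = atan2(p_y, p_x) ≈ 42.98°.

≈ 43°N, 43°E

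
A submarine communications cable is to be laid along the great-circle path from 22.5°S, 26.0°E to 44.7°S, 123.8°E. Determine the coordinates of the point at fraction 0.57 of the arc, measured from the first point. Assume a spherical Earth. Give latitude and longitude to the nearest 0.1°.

≈ 46.7°S, 74.0°E

Write both endpoints as unit vectors p₁, p₂ with components (cos φ cos λ, cos φ sin λ, sin φ).
The central angle between the endpoints is δ = arccos(p₁·p₂) ≈ 1.390 rad (79.6°).
Interpolate at f = 0.57 with slerp weights a = sin((1−f)δ)/sin δ ≈ 0.572, b = sin(fδ)/sin δ ≈ 0.724.
p = a·p₁ + b·p₂ ≈ (0.189, 0.659, -0.728); φ = arcsin(p_z) ≈ -46.71°, λ = atan2(p_y, p_x) ≈ 74.01°.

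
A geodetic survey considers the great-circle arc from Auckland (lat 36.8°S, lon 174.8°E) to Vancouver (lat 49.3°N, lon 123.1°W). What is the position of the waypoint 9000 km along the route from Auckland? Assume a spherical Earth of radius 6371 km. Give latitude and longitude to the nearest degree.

Convert each endpoint to a unit vector on the sphere (x = cos φ cos λ, y = cos φ sin λ, z = sin φ).
The central angle between the endpoints is δ = arccos(p₁·p₂) ≈ 1.782 rad (102.1°). The total great-circle distance is δ·R ≈ 1.782 × 6371 ≈ 11354 km, so the target fraction is f = 9000/11354 ≈ 0.793.
Interpolate at f ≈ 0.793 with slerp weights a = sin((1−f)δ)/sin δ ≈ 0.369, b = sin(fδ)/sin δ ≈ 1.010.
p = a·p₁ + b·p₂ ≈ (-0.654, -0.525, 0.544); φ = arcsin(p_z) ≈ 32.99°, λ = atan2(p_y, p_x) ≈ -141.26°.

≈ lat 33°N, lon 141°W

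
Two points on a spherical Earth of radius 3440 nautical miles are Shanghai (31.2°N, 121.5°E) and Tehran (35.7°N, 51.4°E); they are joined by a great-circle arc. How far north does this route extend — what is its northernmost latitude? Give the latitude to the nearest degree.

The great circle lies in the plane with unit normal n̂ = (p₁ × p₂)/|p₁ × p₂|.
Here n̂_z ≈ -0.775; the vertex latitude is φ_max = arccos|n̂_z| ≈ 39.2°.
Check via Clairaut: cos φ_max = |cos φ₁| · sin C = cos(31.2°)·sin(65.0°) ≈ 0.775, again giving ≈ 39.2°.

≈ 39°N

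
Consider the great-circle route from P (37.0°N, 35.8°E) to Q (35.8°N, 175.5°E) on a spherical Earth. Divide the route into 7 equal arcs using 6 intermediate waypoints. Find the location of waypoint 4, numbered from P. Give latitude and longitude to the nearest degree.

≈ (64°N, 123°E)

Write both endpoints as unit vectors p₁, p₂ with components (cos φ cos λ, cos φ sin λ, sin φ).
The central angle between the endpoints is δ = arccos(p₁·p₂) ≈ 1.713 rad (98.2°).
Interpolate at f = 4/7 with slerp weights a = sin((1−f)δ)/sin δ ≈ 0.677, b = sin(fδ)/sin δ ≈ 0.838.
p = a·p₁ + b·p₂ ≈ (-0.239, 0.370, 0.898); φ = arcsin(p_z) ≈ 63.87°, λ = atan2(p_y, p_x) ≈ 122.94°.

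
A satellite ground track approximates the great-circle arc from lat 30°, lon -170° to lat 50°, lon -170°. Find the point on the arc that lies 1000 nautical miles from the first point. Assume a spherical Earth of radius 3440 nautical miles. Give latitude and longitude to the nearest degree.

≈ lat 47°, lon -170°

Convert each endpoint to a unit vector on the sphere (x = cos φ cos λ, y = cos φ sin λ, z = sin φ).
The central angle between the endpoints is δ = arccos(p₁·p₂) ≈ 0.349 rad (20.0°). The total great-circle distance is δ·R ≈ 0.349 × 3440 ≈ 1201 nmi, so the target fraction is f = 1000/1201 ≈ 0.833.
Interpolate at f ≈ 0.833 with slerp weights a = sin((1−f)δ)/sin δ ≈ 0.171, b = sin(fδ)/sin δ ≈ 0.838.
p = a·p₁ + b·p₂ ≈ (-0.676, -0.119, 0.727); φ = arcsin(p_z) ≈ 46.66°, λ = atan2(p_y, p_x) ≈ -170.00°.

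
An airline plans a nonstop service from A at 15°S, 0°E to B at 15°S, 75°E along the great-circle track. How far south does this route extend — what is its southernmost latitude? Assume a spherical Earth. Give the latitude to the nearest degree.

The great circle lies in the plane with unit normal n̂ = (p₁ × p₂)/|p₁ × p₂|.
Here n̂_z ≈ +0.947; the vertex latitude is φ_max = arccos|n̂_z| ≈ 18.7°.
Check via Clairaut: cos φ_max = |cos φ₁| · sin C = cos(15.0°)·sin(101.2°) ≈ 0.947, again giving ≈ 18.7°.

≈ 19°S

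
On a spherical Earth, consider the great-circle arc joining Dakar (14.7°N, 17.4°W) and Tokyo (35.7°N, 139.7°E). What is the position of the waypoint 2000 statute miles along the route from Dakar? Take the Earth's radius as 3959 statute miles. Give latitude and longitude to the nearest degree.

Write both endpoints as unit vectors p₁, p₂ with components (cos φ cos λ, cos φ sin λ, sin φ).
The central angle between the endpoints is δ = arccos(p₁·p₂) ≈ 2.184 rad (125.1°). The total great-circle distance is δ·R ≈ 2.184 × 3959 ≈ 8647 mi, so the target fraction is f = 2000/8647 ≈ 0.231.
Interpolate at f ≈ 0.231 with slerp weights a = sin((1−f)δ)/sin δ ≈ 1.216, b = sin(fδ)/sin δ ≈ 0.592.
p = a·p₁ + b·p₂ ≈ (0.756, -0.041, 0.654); φ = arcsin(p_z) ≈ 40.83°, λ = atan2(p_y, p_x) ≈ -3.09°.

≈ 41°N, 3°W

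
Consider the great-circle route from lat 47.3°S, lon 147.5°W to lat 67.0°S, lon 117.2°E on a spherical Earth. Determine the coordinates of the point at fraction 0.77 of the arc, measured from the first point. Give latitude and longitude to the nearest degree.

≈ lat 70°S, lon 147°E

Write both endpoints as unit vectors p₁, p₂ with components (cos φ cos λ, cos φ sin λ, sin φ).
The central angle between the endpoints is δ = arccos(p₁·p₂) ≈ 0.861 rad (49.3°).
Interpolate at f = 0.77 with slerp weights a = sin((1−f)δ)/sin δ ≈ 0.259, b = sin(fδ)/sin δ ≈ 0.811.
p = a·p₁ + b·p₂ ≈ (-0.293, 0.187, -0.937); φ = arcsin(p_z) ≈ -69.63°, λ = atan2(p_y, p_x) ≈ 147.41°.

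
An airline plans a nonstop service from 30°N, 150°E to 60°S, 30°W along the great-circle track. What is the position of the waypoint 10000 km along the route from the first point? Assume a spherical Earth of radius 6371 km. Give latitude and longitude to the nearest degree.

Write both endpoints as unit vectors p₁, p₂ with components (cos φ cos λ, cos φ sin λ, sin φ).
The central angle between the endpoints is δ = arccos(p₁·p₂) ≈ 2.618 rad (150.0°). The total great-circle distance is δ·R ≈ 2.618 × 6371 ≈ 16679 km, so the target fraction is f = 10000/16679 ≈ 0.600.
Interpolate at f ≈ 0.600 with slerp weights a = sin((1−f)δ)/sin δ ≈ 1.733, b = sin(fδ)/sin δ ≈ 2.000.
p = a·p₁ + b·p₂ ≈ (-0.434, 0.251, -0.865); φ = arcsin(p_z) ≈ -59.93°, λ = atan2(p_y, p_x) ≈ 150.00°.

≈ 60°S, 150°E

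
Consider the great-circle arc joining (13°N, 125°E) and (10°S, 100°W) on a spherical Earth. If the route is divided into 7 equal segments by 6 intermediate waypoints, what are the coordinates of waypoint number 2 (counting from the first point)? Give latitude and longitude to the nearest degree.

Write both endpoints as unit vectors p₁, p₂ with components (cos φ cos λ, cos φ sin λ, sin φ).
The central angle between the endpoints is δ = arccos(p₁·p₂) ≈ 2.371 rad (135.9°).
Interpolate at f = 2/7 with slerp weights a = sin((1−f)δ)/sin δ ≈ 1.425, b = sin(fδ)/sin δ ≈ 0.900.
p = a·p₁ + b·p₂ ≈ (-0.950, 0.265, 0.164); φ = arcsin(p_z) ≈ 9.45°, λ = atan2(p_y, p_x) ≈ 164.45°.

≈ (9°N, 164°E)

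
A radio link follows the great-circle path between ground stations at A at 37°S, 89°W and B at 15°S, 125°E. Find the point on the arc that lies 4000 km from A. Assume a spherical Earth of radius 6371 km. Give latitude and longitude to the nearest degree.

≈ 59°S, 134°W

Write both endpoints as unit vectors p₁, p₂ with components (cos φ cos λ, cos φ sin λ, sin φ).
The central angle between the endpoints is δ = arccos(p₁·p₂) ≈ 2.076 rad (118.9°). The total great-circle distance is δ·R ≈ 2.076 × 6371 ≈ 13225 km, so the target fraction is f = 4000/13225 ≈ 0.302.
Interpolate at f ≈ 0.302 with slerp weights a = sin((1−f)δ)/sin δ ≈ 1.134, b = sin(fδ)/sin δ ≈ 0.671.
p = a·p₁ + b·p₂ ≈ (-0.356, -0.374, -0.856); φ = arcsin(p_z) ≈ -58.89°, λ = atan2(p_y, p_x) ≈ -133.56°.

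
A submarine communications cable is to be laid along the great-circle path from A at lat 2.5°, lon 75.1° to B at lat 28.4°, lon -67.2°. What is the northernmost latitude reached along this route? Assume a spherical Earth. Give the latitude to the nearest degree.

≈ 43°

The great circle lies in the plane with unit normal n̂ = (p₁ × p₂)/|p₁ × p₂|.
Here n̂_z ≈ -0.728; the vertex latitude is φ_max = arccos|n̂_z| ≈ 43.3°.
Check via Clairaut: cos φ_max = |cos φ₁| · sin C = cos(2.5°)·sin(46.8°) ≈ 0.728, again giving ≈ 43.3°.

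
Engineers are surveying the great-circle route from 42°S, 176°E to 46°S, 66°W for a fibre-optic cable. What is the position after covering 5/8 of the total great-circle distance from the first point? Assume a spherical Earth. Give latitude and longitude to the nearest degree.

The haversine formula gives a central angle δ ≈ 1.329 rad (76.2°) between the endpoints.
Interpolate at f = 5/8 with slerp weights a = sin((1−f)δ)/sin δ ≈ 0.492, b = sin(fδ)/sin δ ≈ 0.761.
p = a·p₁ + b·p₂ ≈ (-0.150, -0.457, -0.877); φ = arcsin(p_z) ≈ -61.24°, λ = atan2(p_y, p_x) ≈ -108.18°.

≈ 61°S, 108°W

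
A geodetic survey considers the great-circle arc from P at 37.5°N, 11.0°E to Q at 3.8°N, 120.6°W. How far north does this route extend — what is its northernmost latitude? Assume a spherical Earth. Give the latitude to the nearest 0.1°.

≈ 47.4°N

The great circle lies in the plane with unit normal n̂ = (p₁ × p₂)/|p₁ × p₂|.
Here n̂_z ≈ -0.677; the vertex latitude is φ_max = arccos|n̂_z| ≈ 47.4°.
Check via Clairaut: cos φ_max = |cos φ₁| · sin C = cos(37.5°)·sin(58.6°) ≈ 0.677, again giving ≈ 47.4°.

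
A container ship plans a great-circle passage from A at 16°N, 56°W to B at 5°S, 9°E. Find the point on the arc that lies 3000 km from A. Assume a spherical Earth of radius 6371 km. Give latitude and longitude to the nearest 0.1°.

Write both endpoints as unit vectors p₁, p₂ with components (cos φ cos λ, cos φ sin λ, sin φ).
The central angle between the endpoints is δ = arccos(p₁·p₂) ≈ 1.180 rad (67.6°). The total great-circle distance is δ·R ≈ 1.180 × 6371 ≈ 7519 km, so the target fraction is f = 3000/7519 ≈ 0.399.
Interpolate at f ≈ 0.399 with slerp weights a = sin((1−f)δ)/sin δ ≈ 0.704, b = sin(fδ)/sin δ ≈ 0.491.
p = a·p₁ + b·p₂ ≈ (0.861, -0.485, 0.151); φ = arcsin(p_z) ≈ 8.71°, λ = atan2(p_y, p_x) ≈ -29.38°.

≈ 8.7°N, 29.4°W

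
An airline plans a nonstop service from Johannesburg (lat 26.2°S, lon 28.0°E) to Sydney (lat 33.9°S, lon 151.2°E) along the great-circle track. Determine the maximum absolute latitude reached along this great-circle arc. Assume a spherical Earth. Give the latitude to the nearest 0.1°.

≈ 50.8°S

The great circle lies in the plane with unit normal n̂ = (p₁ × p₂)/|p₁ × p₂|.
Here n̂_z ≈ +0.631; the vertex latitude is φ_max = arccos|n̂_z| ≈ 50.8°.
Check via Clairaut: cos φ_max = |cos φ₁| · sin C = cos(26.2°)·sin(135.3°) ≈ 0.631, again giving ≈ 50.8°.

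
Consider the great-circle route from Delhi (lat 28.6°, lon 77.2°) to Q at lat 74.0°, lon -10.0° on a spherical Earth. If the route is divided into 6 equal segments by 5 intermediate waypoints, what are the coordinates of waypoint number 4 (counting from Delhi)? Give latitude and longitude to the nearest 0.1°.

≈ lat 65.5°, lon 47.5°

Convert each endpoint to a unit vector on the sphere (x = cos φ cos λ, y = cos φ sin λ, z = sin φ).
The central angle between the endpoints is δ = arccos(p₁·p₂) ≈ 1.079 rad (61.8°).
Interpolate at f = 4/6 with slerp weights a = sin((1−f)δ)/sin δ ≈ 0.399, b = sin(fδ)/sin δ ≈ 0.748.
p = a·p₁ + b·p₂ ≈ (0.281, 0.306, 0.910); φ = arcsin(p_z) ≈ 65.47°, λ = atan2(p_y, p_x) ≈ 47.49°.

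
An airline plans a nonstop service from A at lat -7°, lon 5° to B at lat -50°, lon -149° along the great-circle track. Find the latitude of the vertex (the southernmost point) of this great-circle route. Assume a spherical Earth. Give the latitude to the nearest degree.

≈ -71°

The great circle lies in the plane with unit normal n̂ = (p₁ × p₂)/|p₁ × p₂|.
Here n̂_z ≈ -0.319; the vertex latitude is φ_max = arccos|n̂_z| ≈ 71.4°.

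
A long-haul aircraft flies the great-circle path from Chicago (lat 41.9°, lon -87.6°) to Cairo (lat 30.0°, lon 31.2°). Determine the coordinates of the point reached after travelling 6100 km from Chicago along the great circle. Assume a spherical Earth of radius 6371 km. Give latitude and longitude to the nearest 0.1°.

≈ lat 51.3°, lon -4.3°

Write both endpoints as unit vectors p₁, p₂ with components (cos φ cos λ, cos φ sin λ, sin φ).
The central angle between the endpoints is δ = arccos(p₁·p₂) ≈ 1.547 rad (88.7°). The total great-circle distance is δ·R ≈ 1.547 × 6371 ≈ 9859 km, so the target fraction is f = 6100/9859 ≈ 0.619.
Interpolate at f ≈ 0.619 with slerp weights a = sin((1−f)δ)/sin δ ≈ 0.556, b = sin(fδ)/sin δ ≈ 0.818.
p = a·p₁ + b·p₂ ≈ (0.623, -0.047, 0.781); φ = arcsin(p_z) ≈ 51.32°, λ = atan2(p_y, p_x) ≈ -4.30°.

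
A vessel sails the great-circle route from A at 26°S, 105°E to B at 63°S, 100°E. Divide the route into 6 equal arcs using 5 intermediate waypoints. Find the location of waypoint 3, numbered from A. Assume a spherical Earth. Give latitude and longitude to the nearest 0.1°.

≈ 44.5°S, 103.3°E

The haversine formula gives a central angle δ ≈ 0.648 rad (37.1°) between the endpoints.
Interpolate at f = 3/6 with slerp weights a = sin((1−f)δ)/sin δ ≈ 0.527, b = sin(fδ)/sin δ ≈ 0.527.
p = a·p₁ + b·p₂ ≈ (-0.164, 0.694, -0.701); φ = arcsin(p_z) ≈ -44.52°, λ = atan2(p_y, p_x) ≈ 103.32°.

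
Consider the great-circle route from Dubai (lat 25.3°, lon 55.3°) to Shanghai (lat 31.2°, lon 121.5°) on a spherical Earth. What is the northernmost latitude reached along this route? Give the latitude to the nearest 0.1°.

≈ 33.2°

The great circle lies in the plane with unit normal n̂ = (p₁ × p₂)/|p₁ × p₂|.
Here n̂_z ≈ +0.837; the vertex latitude is φ_max = arccos|n̂_z| ≈ 33.2°.
Check via Clairaut: cos φ_max = |cos φ₁| · sin C = cos(25.3°)·sin(67.7°) ≈ 0.837, again giving ≈ 33.2°.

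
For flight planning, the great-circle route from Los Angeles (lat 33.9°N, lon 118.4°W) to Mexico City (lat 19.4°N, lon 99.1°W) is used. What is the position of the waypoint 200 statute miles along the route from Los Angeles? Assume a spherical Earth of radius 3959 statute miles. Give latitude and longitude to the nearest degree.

The haversine formula gives a central angle δ ≈ 0.392 rad (22.5°) between the endpoints. The total great-circle distance is δ·R ≈ 0.392 × 3959 ≈ 1552 mi, so the target fraction is f = 200/1552 ≈ 0.129.
Interpolate at f ≈ 0.129 with slerp weights a = sin((1−f)δ)/sin δ ≈ 0.877, b = sin(fδ)/sin δ ≈ 0.132.
p = a·p₁ + b·p₂ ≈ (-0.366, -0.763, 0.533); φ = arcsin(p_z) ≈ 32.20°, λ = atan2(p_y, p_x) ≈ -115.61°.

≈ lat 32°N, lon 116°W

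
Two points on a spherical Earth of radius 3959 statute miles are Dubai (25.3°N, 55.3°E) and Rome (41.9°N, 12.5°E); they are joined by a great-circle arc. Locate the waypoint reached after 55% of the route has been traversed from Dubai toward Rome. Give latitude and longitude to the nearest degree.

From cos δ = sin φ₁ sin φ₂ + cos φ₁ cos φ₂ cos Δλ, the central angle is δ ≈ 0.677 rad (38.8°).
Interpolate at f = 0.55 with slerp weights a = sin((1−f)δ)/sin δ ≈ 0.479, b = sin(fδ)/sin δ ≈ 0.581.
p = a·p₁ + b·p₂ ≈ (0.668, 0.449, 0.593); φ = arcsin(p_z) ≈ 36.34°, λ = atan2(p_y, p_x) ≈ 33.92°.

≈ 36°N, 34°E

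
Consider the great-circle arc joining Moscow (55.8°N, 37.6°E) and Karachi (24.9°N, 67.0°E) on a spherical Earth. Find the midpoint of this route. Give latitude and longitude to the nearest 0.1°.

Write both endpoints as unit vectors p₁, p₂ with components (cos φ cos λ, cos φ sin λ, sin φ).
The central angle between the endpoints is δ = arccos(p₁·p₂) ≈ 0.656 rad (37.6°).
Interpolate at f = 1/2 with slerp weights a = sin((1−f)δ)/sin δ ≈ 0.528, b = sin(fδ)/sin δ ≈ 0.528.
p = a·p₁ + b·p₂ ≈ (0.422, 0.622, 0.659); φ = arcsin(p_z) ≈ 41.24°, λ = atan2(p_y, p_x) ≈ 55.82°.

≈ (41.2°N, 55.8°E)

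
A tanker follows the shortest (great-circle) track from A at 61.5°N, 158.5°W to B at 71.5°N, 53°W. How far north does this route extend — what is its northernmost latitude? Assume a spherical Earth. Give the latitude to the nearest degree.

The great circle lies in the plane with unit normal n̂ = (p₁ × p₂)/|p₁ × p₂|.
Here n̂_z ≈ +0.239; the vertex latitude is φ_max = arccos|n̂_z| ≈ 76.1°.
Check via Clairaut: cos φ_max = |cos φ₁| · sin C = cos(61.5°)·sin(30.1°) ≈ 0.239, again giving ≈ 76.1°.

≈ 76°N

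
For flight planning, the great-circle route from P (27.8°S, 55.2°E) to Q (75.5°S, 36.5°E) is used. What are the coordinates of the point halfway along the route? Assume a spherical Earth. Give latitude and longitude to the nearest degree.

From cos δ = sin φ₁ sin φ₂ + cos φ₁ cos φ₂ cos Δλ, the central angle is δ ≈ 0.848 rad (48.6°).
Interpolate at f = 1/2 with slerp weights a = sin((1−f)δ)/sin δ ≈ 0.549, b = sin(fδ)/sin δ ≈ 0.549.
p = a·p₁ + b·p₂ ≈ (0.387, 0.480, -0.787); φ = arcsin(p_z) ≈ -51.91°, λ = atan2(p_y, p_x) ≈ 51.11°.

≈ (52°S, 51°E)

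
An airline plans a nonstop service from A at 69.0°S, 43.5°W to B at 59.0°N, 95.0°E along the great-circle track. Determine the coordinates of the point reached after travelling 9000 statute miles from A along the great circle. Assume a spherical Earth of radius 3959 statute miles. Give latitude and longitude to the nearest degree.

From cos δ = sin φ₁ sin φ₂ + cos φ₁ cos φ₂ cos Δλ, the central angle is δ ≈ 2.789 rad (159.8°). The total great-circle distance is δ·R ≈ 2.789 × 3959 ≈ 11042 mi, so the target fraction is f = 9000/11042 ≈ 0.815.
Interpolate at f ≈ 0.815 with slerp weights a = sin((1−f)δ)/sin δ ≈ 1.428, b = sin(fδ)/sin δ ≈ 2.210.
p = a·p₁ + b·p₂ ≈ (0.272, 0.782, 0.561); φ = arcsin(p_z) ≈ 34.15°, λ = atan2(p_y, p_x) ≈ 70.82°.

≈ 34°N, 71°E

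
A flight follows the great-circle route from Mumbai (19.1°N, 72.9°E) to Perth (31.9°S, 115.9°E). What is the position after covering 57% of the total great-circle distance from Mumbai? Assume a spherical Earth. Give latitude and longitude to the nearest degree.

Write both endpoints as unit vectors p₁, p₂ with components (cos φ cos λ, cos φ sin λ, sin φ).
The central angle between the endpoints is δ = arccos(p₁·p₂) ≈ 1.144 rad (65.6°).
Interpolate at f = 0.57 with slerp weights a = sin((1−f)δ)/sin δ ≈ 0.519, b = sin(fδ)/sin δ ≈ 0.667.
p = a·p₁ + b·p₂ ≈ (-0.103, 0.978, -0.183); φ = arcsin(p_z) ≈ -10.52°, λ = atan2(p_y, p_x) ≈ 96.02°.

≈ 11°S, 96°E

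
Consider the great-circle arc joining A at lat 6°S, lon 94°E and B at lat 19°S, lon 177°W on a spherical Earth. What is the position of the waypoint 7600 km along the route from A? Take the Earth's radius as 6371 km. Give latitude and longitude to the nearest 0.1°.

≈ lat 19.7°S, lon 163.1°E

Convert each endpoint to a unit vector on the sphere (x = cos φ cos λ, y = cos φ sin λ, z = sin φ).
The central angle between the endpoints is δ = arccos(p₁·p₂) ≈ 1.520 rad (87.1°). The total great-circle distance is δ·R ≈ 1.520 × 6371 ≈ 9686 km, so the target fraction is f = 7600/9686 ≈ 0.785.
Interpolate at f ≈ 0.785 with slerp weights a = sin((1−f)δ)/sin δ ≈ 0.322, b = sin(fδ)/sin δ ≈ 0.931.
p = a·p₁ + b·p₂ ≈ (-0.901, 0.273, -0.337); φ = arcsin(p_z) ≈ -19.67°, λ = atan2(p_y, p_x) ≈ 163.12°.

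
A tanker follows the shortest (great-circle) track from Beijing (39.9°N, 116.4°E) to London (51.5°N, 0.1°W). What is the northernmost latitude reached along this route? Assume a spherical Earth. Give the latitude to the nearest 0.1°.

≈ 63.5°N

The great circle lies in the plane with unit normal n̂ = (p₁ × p₂)/|p₁ × p₂|.
Here n̂_z ≈ -0.446; the vertex latitude is φ_max = arccos|n̂_z| ≈ 63.5°.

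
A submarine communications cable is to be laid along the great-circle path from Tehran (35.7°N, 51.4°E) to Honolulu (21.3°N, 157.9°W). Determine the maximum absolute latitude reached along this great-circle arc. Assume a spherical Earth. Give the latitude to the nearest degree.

The great circle lies in the plane with unit normal n̂ = (p₁ × p₂)/|p₁ × p₂|.
Here n̂_z ≈ +0.414; the vertex latitude is φ_max = arccos|n̂_z| ≈ 65.5°.

≈ 66°N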